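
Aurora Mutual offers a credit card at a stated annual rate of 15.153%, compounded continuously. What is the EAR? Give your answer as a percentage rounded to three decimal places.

With continuous compounding, EAR = e^0.15153 − 1.
e^0.15153 = 1.163613, so EAR = 0.163613 = 16.361%.

16.361%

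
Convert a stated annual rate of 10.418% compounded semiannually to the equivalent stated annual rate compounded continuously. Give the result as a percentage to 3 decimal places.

10.156%

EAR = (1 + 0.10418/2)^2 − 1 = 0.106893.
Equivalent continuous rate: r = ln(1 + 0.106893) = 0.101557 = 10.156%.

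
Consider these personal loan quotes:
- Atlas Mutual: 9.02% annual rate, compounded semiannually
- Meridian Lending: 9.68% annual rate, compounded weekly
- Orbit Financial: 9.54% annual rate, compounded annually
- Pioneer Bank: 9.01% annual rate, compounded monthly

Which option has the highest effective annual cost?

Meridian Lending

Atlas Mutual: (1 + 0.0902/2)^2 − 1 = 9.223%
Meridian Lending: (1 + 0.0968/52)^52 − 1 = 10.154%
Orbit Financial: compounded annually, EAR = 9.540%
Pioneer Bank: (1 + 0.0901/12)^12 − 1 = 9.392%
The highest effective annual rate is Meridian Lending at 10.154%.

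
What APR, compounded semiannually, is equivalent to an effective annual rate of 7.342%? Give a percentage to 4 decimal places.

(1 + r/2)^2 − 1 = 0.07342, so 1 + r/2 = 1.07342^(1/2).
r/2 = 0.036060, so r = 0.072120 = 7.2120%.

7.2120%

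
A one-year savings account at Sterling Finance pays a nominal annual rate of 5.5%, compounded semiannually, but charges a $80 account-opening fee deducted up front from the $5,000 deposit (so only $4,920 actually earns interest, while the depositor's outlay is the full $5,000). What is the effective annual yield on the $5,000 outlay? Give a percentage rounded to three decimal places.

3.886%

Value after one year: 4,920 × (1 + 0.055/2)^2 = 4,920 × 1.055756 = $5,194.32.
Effective yield on the $5,000 outlay: 5,194.32 / 5,000 − 1 = 0.038864 = 3.886%.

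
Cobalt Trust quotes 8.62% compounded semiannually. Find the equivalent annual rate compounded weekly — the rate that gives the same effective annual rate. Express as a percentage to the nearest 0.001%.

EAR = (1 + 0.0862/2)^2 − 1 = 0.088058.
Solve (1 + r/52)^52 = 1.088058: r/52 = 1.088058^(1/52) − 1 = 0.001624, so r = 0.084463 = 8.446%.

8.446%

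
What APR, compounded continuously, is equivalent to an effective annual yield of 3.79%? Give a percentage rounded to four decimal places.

3.7199%

Continuous: nominal r satisfies e^r − 1 = 0.0379.
r = ln(1 + 0.0379) = ln(1.0379) = 0.037199 = 3.7199%.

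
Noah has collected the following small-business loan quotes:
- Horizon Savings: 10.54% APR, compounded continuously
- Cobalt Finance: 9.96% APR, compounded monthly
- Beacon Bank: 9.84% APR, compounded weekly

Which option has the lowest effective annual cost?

Horizon Savings: e^0.1054 − 1 = 11.115%
Cobalt Finance: (1 + 0.0996/12)^12 − 1 = 10.427%
Beacon Bank: (1 + 0.0984/52)^52 − 1 = 10.330%
The lowest effective annual rate is Beacon Bank at 10.330%.

Beacon Bank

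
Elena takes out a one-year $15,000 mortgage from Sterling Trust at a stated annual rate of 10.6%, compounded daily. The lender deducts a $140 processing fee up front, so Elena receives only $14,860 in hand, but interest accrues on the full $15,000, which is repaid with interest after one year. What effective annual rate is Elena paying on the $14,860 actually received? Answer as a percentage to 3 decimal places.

Amount owed after one year: 15,000 × (1 + 0.106/365)^365 = 15,000 × 1.111805 = $16,677.07.
Effective rate on net proceeds: 16,677.07 / 14,860 − 1 = 0.122279 = 12.228%.

12.228%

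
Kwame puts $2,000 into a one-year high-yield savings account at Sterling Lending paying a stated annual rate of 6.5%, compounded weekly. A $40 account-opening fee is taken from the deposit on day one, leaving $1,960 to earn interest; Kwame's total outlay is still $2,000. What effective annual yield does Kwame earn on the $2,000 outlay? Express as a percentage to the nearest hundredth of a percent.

Value after one year: 1,960 × (1 + 0.065/52)^52 = 1,960 × 1.067116 = $2,091.55.
Effective yield on the $2,000 outlay: 2,091.55 / 2,000 − 1 = 0.045773 = 4.58%.

4.58%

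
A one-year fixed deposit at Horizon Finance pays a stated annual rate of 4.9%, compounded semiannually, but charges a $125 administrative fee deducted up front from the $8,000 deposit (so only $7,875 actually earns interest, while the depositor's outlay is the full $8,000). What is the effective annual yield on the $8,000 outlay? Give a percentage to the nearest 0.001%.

3.320%

Value after one year: 7,875 × (1 + 0.049/2)^2 = 7,875 × 1.049600 = $8,265.60.
Effective yield on the $8,000 outlay: 8,265.60 / 8,000 − 1 = 0.033200 = 3.320%.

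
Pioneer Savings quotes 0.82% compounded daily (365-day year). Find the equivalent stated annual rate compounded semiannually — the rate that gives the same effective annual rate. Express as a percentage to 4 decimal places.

EAR = (1 + 0.0082/365)^365 − 1 = 0.008234.
Solve (1 + r/2)^2 = 1.008234: r/2 = 1.008234^(1/2) − 1 = 0.004108, so r = 0.008217 = 0.8217%.

0.8217%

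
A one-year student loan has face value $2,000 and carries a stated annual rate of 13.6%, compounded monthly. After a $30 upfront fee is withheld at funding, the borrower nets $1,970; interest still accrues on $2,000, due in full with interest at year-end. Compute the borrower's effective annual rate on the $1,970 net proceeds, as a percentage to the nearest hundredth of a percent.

Amount owed after one year: 2,000 × (1 + 0.136/12)^12 = 2,000 × 1.144806 = $2,289.61.
Effective rate on net proceeds: 2,289.61 / 1,970 − 1 = 0.162239 = 16.22%.

16.22%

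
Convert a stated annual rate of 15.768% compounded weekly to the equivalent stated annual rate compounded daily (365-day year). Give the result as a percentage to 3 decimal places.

15.748%

EAR = (1 + 0.15768/52)^52 − 1 = 0.170512.
Solve (1 + r/365)^365 = 1.170512: r/365 = 1.170512^(1/365) − 1 = 0.000431, so r = 0.157475 = 15.748%.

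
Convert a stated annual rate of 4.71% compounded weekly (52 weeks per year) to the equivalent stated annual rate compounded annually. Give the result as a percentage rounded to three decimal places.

EAR = (1 + 0.0471/52)^52 − 1 = 0.048204.
Compounded annually, the equivalent nominal rate is the EAR itself: 4.820%.

4.820%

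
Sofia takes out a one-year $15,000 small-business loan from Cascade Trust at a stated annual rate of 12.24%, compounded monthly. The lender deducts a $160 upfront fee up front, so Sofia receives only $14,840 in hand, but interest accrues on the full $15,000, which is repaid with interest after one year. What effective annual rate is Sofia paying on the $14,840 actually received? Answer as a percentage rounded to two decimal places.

Amount owed after one year: 15,000 × (1 + 0.1224/12)^12 = 15,000 × 1.129506 = $16,942.58.
Effective rate on net proceeds: 16,942.58 / 14,840 − 1 = 0.141684 = 14.17%.

14.17%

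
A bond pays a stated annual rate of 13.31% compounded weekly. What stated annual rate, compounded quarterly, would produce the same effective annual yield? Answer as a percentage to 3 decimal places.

13.516%

EAR = (1 + 0.1331/52)^52 − 1 = 0.142170.
Solve (1 + r/4)^4 = 1.142170: r/4 = 1.142170^(1/4) − 1 = 0.033791, so r = 0.135163 = 13.516%.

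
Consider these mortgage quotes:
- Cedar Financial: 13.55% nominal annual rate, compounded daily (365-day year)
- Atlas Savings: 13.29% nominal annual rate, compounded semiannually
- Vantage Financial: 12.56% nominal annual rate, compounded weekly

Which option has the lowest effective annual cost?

Vantage Financial

Cedar Financial: (1 + 0.1355/365)^365 − 1 = 14.508%
Atlas Savings: (1 + 0.1329/2)^2 − 1 = 13.732%
Vantage Financial: (1 + 0.1256/52)^52 − 1 = 13.366%
The lowest effective annual rate is Vantage Financial at 13.366%.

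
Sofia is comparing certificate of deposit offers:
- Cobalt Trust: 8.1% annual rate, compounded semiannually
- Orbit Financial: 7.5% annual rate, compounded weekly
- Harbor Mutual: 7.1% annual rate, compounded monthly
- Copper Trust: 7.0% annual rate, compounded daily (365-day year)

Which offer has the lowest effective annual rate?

Copper Trust

Cobalt Trust: (1 + 0.081/2)^2 − 1 = 8.264%
Orbit Financial: (1 + 0.075/52)^52 − 1 = 7.783%
Harbor Mutual: (1 + 0.071/12)^12 − 1 = 7.336%
Copper Trust: (1 + 0.070/365)^365 − 1 = 7.250%
The lowest effective annual rate is Copper Trust at 7.250%.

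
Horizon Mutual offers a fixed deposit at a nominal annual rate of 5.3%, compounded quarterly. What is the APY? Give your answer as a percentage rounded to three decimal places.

EAR = (1 + 0.053/4)^4 − 1.
= 1.054063 − 1 = 5.406%.

5.406%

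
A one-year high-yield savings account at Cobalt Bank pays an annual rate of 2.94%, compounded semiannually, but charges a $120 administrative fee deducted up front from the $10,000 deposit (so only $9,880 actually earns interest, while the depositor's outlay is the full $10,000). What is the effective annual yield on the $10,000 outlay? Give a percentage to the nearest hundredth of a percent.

1.73%

Value after one year: 9,880 × (1 + 0.0294/2)^2 = 9,880 × 1.029616 = $10,172.61.
Effective yield on the $10,000 outlay: 10,172.61 / 10,000 − 1 = 0.017261 = 1.73%.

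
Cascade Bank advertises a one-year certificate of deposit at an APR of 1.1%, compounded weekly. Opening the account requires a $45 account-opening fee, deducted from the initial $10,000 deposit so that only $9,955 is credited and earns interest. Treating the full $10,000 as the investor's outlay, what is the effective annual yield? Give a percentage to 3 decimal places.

0.651%

Value after one year: 9,955 × (1 + 0.011/52)^52 = 9,955 × 1.011060 = $10,065.10.
Effective yield on the $10,000 outlay: 10,065.10 / 10,000 − 1 = 0.006510 = 0.651%.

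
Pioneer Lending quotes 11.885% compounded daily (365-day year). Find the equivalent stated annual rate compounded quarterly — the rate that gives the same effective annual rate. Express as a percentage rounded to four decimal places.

EAR = (1 + 0.11885/365)^365 − 1 = 0.126179.
Solve (1 + r/4)^4 = 1.126179: r/4 = 1.126179^(1/4) − 1 = 0.030153, so r = 0.120613 = 12.0613%.

12.0613%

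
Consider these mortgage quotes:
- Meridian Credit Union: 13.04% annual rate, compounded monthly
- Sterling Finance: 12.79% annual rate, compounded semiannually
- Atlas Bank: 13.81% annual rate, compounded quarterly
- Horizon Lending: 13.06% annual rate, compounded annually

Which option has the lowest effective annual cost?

Horizon Lending

Meridian Credit Union: (1 + 0.1304/12)^12 − 1 = 13.848%
Sterling Finance: (1 + 0.1279/2)^2 − 1 = 13.199%
Atlas Bank: (1 + 0.1381/4)^4 − 1 = 14.542%
Horizon Lending: compounded annually, EAR = 13.060%
The lowest effective annual rate is Horizon Lending at 13.060%.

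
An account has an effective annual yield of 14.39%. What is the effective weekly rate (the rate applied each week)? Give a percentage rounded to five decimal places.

The per-week rate i satisfies (1 + i)^52 = 1 + 0.1439.
i = 1.1439^(1/52) − 1 = 0.0025888 = 0.25888%.

0.25888%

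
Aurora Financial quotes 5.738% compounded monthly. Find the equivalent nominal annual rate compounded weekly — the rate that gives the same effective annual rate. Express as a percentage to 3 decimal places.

EAR = (1 + 0.05738/12)^12 − 1 = 0.058913.
Solve (1 + r/52)^52 = 1.058913: r/52 = 1.058913^(1/52) − 1 = 0.001101, so r = 0.057275 = 5.727%.

5.727%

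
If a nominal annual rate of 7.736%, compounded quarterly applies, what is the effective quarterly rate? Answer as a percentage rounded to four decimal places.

With a nominal annual rate compounded quarterly, the periodic rate is the nominal rate divided by 4.
i = 0.07736 / 4 = 0.0193400 = 1.9340%.

1.9340%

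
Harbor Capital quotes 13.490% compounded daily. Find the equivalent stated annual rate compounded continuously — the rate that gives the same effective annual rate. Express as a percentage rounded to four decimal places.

EAR = (1 + 0.13490/365)^365 − 1 = 0.144394.
Equivalent continuous rate: r = ln(1 + 0.144394) = 0.134875 = 13.4875%.

13.4875%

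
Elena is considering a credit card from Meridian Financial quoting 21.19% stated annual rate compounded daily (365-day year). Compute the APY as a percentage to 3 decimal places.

23.595%

EAR = (1 + 0.2119/365)^365 − 1.
= 1.235948 − 1 = 23.595%.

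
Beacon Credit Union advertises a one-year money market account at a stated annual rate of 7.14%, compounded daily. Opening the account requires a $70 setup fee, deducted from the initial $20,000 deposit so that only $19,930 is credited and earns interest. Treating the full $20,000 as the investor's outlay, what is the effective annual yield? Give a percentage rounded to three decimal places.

7.024%

Value after one year: 19,930 × (1 + 0.0714/365)^365 = 19,930 × 1.074003 = $21,404.88.
Effective yield on the $20,000 outlay: 21,404.88 / 20,000 − 1 = 0.070244 = 7.024%.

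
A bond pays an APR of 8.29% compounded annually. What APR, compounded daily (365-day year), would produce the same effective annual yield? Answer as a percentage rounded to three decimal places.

Compounded annually, EAR = nominal = 0.082900.
Solve (1 + r/365)^365 = 1.082900: r/365 = 1.082900^(1/365) − 1 = 0.000218, so r = 0.079651 = 7.965%.

7.965%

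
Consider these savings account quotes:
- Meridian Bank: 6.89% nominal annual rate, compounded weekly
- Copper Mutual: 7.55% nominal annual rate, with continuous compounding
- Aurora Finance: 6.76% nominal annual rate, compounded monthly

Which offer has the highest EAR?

Copper Mutual

Meridian Bank: (1 + 0.0689/52)^52 − 1 = 7.128%
Copper Mutual: e^0.0755 − 1 = 7.842%
Aurora Finance: (1 + 0.0676/12)^12 − 1 = 6.973%
The highest effective annual rate is Copper Mutual at 7.842%.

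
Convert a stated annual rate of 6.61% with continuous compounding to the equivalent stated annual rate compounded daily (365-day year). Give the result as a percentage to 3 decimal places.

6.611%

EAR under continuous compounding: e^0.0661 − 1 = 0.068334.
Solve (1 + r/365)^365 = 1.068334: r/365 = 1.068334^(1/365) − 1 = 0.000181, so r = 0.066106 = 6.611%.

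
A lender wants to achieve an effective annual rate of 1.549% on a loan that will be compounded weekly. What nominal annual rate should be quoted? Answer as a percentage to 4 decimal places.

(1 + r/52)^52 − 1 = 0.01549, so 1 + r/52 = 1.01549^(1/52).
r/52 = 0.000296, so r = 0.015374 = 1.5374%.

1.5374%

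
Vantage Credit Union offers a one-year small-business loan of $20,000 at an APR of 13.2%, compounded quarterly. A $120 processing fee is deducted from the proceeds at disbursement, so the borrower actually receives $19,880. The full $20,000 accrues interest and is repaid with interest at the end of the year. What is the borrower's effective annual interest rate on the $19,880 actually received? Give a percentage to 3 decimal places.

Amount owed after one year: 20,000 × (1 + 0.132/4)^4 = 20,000 × 1.138679 = $22,773.58.
Effective rate on net proceeds: 22,773.58 / 19,880 − 1 = 0.145552 = 14.555%.

14.555%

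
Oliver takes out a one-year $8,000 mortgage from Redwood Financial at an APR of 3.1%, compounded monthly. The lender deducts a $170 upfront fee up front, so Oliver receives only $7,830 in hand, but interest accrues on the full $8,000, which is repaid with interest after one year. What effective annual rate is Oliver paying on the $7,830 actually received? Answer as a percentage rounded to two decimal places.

Amount owed after one year: 8,000 × (1 + 0.031/12)^12 = 8,000 × 1.031444 = $8,251.55.
Effective rate on net proceeds: 8,251.55 / 7,830 − 1 = 0.053838 = 5.38%.

5.38%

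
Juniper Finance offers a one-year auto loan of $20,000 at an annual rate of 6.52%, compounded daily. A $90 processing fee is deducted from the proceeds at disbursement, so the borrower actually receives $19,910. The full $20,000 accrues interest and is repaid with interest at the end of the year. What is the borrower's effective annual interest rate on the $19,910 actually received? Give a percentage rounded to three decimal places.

Amount owed after one year: 20,000 × (1 + 0.0652/365)^365 = 20,000 × 1.067366 = $21,347.33.
Effective rate on net proceeds: 21,347.33 / 19,910 − 1 = 0.072191 = 7.219%.

7.219%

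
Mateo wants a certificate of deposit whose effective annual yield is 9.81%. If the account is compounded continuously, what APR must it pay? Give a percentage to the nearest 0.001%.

9.358%

Continuous: nominal r satisfies e^r − 1 = 0.0981.
r = ln(1 + 0.0981) = ln(1.0981) = 0.093581 = 9.358%.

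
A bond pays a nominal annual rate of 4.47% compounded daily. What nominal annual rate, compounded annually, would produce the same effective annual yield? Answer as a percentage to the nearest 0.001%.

4.571%

EAR = (1 + 0.0447/365)^365 − 1 = 0.045711.
Compounded annually, the equivalent nominal rate is the EAR itself: 4.571%.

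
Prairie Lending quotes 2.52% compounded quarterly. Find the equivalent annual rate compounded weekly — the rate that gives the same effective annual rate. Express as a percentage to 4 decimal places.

EAR = (1 + 0.0252/4)^4 − 1 = 0.025439.
Solve (1 + r/52)^52 = 1.025439: r/52 = 1.025439^(1/52) − 1 = 0.000483, so r = 0.025127 = 2.5127%.

2.5127%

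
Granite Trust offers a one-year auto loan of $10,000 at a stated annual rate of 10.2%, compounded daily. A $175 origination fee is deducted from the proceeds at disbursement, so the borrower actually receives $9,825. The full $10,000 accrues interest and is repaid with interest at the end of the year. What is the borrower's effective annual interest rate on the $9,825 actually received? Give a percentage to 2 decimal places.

Amount owed after one year: 10,000 × (1 + 0.102/365)^365 = 10,000 × 1.107368 = $11,073.68.
Effective rate on net proceeds: 11,073.68 / 9,825 − 1 = 0.127092 = 12.71%.

12.71%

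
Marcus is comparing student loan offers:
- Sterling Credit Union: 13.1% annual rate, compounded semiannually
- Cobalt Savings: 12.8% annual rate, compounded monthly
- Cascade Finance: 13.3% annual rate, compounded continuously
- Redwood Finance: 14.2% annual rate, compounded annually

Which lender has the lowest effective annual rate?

Sterling Credit Union

Sterling Credit Union: (1 + 0.131/2)^2 − 1 = 13.529%
Cobalt Savings: (1 + 0.128/12)^12 − 1 = 13.578%
Cascade Finance: e^0.133 − 1 = 14.225%
Redwood Finance: compounded annually, EAR = 14.200%
The lowest effective annual rate is Sterling Credit Union at 13.529%.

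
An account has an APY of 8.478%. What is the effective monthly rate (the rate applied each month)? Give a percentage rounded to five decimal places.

The per-month rate i satisfies (1 + i)^12 = 1 + 0.08478.
i = 1.08478^(1/12) − 1 = 0.0068045 = 0.68045%.

0.68045%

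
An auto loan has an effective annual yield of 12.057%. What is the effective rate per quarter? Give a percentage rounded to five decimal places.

2.88682%

The per-quarter rate i satisfies (1 + i)^4 = 1 + 0.12057.
i = 1.12057^(1/4) − 1 = 0.0288682 = 2.88682%.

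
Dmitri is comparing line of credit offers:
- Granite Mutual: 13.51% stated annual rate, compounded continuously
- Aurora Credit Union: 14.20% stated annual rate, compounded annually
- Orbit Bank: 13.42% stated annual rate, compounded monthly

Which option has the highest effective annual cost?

Granite Mutual

Granite Mutual: e^0.1351 − 1 = 14.465%
Aurora Credit Union: compounded annually, EAR = 14.200%
Orbit Bank: (1 + 0.1342/12)^12 − 1 = 14.277%
The highest effective annual rate is Granite Mutual at 14.465%.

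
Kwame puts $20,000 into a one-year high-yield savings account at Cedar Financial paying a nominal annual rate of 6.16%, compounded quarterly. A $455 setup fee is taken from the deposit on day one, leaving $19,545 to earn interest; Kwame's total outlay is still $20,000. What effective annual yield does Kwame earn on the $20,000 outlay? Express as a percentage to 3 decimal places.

3.885%

Value after one year: 19,545 × (1 + 0.0616/4)^4 = 19,545 × 1.063038 = $20,777.07.
Effective yield on the $20,000 outlay: 20,777.07 / 20,000 − 1 = 0.038854 = 3.885%.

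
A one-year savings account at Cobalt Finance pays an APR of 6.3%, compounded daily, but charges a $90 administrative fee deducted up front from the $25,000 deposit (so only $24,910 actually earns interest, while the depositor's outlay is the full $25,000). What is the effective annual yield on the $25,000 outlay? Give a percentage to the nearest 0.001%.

6.119%

Value after one year: 24,910 × (1 + 0.063/365)^365 = 24,910 × 1.065021 = $26,529.67.
Effective yield on the $25,000 outlay: 26,529.67 / 25,000 − 1 = 0.061187 = 6.119%.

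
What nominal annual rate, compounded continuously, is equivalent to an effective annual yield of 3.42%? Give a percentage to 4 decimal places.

3.3628%

Continuous: nominal r satisfies e^r − 1 = 0.0342.
r = ln(1 + 0.0342) = ln(1.0342) = 0.033628 = 3.3628%.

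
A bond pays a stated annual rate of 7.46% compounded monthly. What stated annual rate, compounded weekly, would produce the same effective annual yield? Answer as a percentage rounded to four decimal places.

EAR = (1 + 0.0746/12)^12 − 1 = 0.077204.
Solve (1 + r/52)^52 = 1.077204: r/52 = 1.077204^(1/52) − 1 = 0.001431, so r = 0.074422 = 7.4422%.

7.4422%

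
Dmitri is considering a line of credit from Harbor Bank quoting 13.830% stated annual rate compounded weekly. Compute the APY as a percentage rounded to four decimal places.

EAR = (1 + 0.13830/52)^52 − 1.
= 1.148109 − 1 = 14.8109%.

14.8109%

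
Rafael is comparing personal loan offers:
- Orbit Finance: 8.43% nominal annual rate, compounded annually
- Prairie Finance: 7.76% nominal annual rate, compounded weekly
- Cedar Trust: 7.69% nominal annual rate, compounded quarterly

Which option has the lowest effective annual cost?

Cedar Trust

Orbit Finance: compounded annually, EAR = 8.430%
Prairie Finance: (1 + 0.0776/52)^52 − 1 = 8.063%
Cedar Trust: (1 + 0.0769/4)^4 − 1 = 7.915%
The lowest effective annual rate is Cedar Trust at 7.915%.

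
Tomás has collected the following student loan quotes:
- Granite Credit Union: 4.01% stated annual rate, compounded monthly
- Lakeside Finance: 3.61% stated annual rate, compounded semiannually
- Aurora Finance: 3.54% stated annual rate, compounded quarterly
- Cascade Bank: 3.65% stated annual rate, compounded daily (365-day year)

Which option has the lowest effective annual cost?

Granite Credit Union: (1 + 0.0401/12)^12 − 1 = 4.085%
Lakeside Finance: (1 + 0.0361/2)^2 − 1 = 3.643%
Aurora Finance: (1 + 0.0354/4)^4 − 1 = 3.587%
Cascade Bank: (1 + 0.0365/365)^365 − 1 = 3.717%
The lowest effective annual rate is Aurora Finance at 3.587%.

Aurora Finance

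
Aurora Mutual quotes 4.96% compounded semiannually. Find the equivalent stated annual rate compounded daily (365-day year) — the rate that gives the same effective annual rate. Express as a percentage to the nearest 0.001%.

4.900%

EAR = (1 + 0.0496/2)^2 − 1 = 0.050215.
Solve (1 + r/365)^365 = 1.050215: r/365 = 1.050215^(1/365) − 1 = 0.000134, so r = 0.048998 = 4.900%.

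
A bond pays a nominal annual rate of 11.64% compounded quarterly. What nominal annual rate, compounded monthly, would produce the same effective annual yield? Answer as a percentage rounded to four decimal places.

11.5289%

EAR = (1 + 0.1164/4)^4 − 1 = 0.121580.
Solve (1 + r/12)^12 = 1.121580: r/12 = 1.121580^(1/12) − 1 = 0.009607, so r = 0.115289 = 11.5289%.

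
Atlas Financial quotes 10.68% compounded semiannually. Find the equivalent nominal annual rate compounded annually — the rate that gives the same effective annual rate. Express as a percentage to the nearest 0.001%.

10.965%

EAR = (1 + 0.1068/2)^2 − 1 = 0.109652.
Compounded annually, the equivalent nominal rate is the EAR itself: 10.965%.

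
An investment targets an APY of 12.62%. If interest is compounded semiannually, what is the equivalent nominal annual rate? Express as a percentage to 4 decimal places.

(1 + r/2)^2 − 1 = 0.1262, so 1 + r/2 = 1.1262^(1/2).
r/2 = 0.061226, so r = 0.122451 = 12.2451%.

12.2451%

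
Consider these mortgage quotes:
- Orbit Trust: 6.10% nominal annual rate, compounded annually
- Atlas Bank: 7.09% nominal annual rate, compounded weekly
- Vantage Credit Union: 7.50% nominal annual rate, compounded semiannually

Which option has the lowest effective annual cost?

Orbit Trust: compounded annually, EAR = 6.100%
Atlas Bank: (1 + 0.0709/52)^52 − 1 = 7.342%
Vantage Credit Union: (1 + 0.0750/2)^2 − 1 = 7.641%
The lowest effective annual rate is Orbit Trust at 6.100%.

Orbit Trust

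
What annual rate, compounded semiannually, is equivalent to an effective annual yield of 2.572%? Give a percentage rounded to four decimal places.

(1 + r/2)^2 − 1 = 0.02572, so 1 + r/2 = 1.02572^(1/2).
r/2 = 0.012778, so r = 0.025557 = 2.5557%.

2.5557%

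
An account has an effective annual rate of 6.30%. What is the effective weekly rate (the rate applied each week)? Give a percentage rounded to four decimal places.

0.1176%

The per-week rate i satisfies (1 + i)^52 = 1 + 0.0630.
i = 1.0630^(1/52) − 1 = 0.0011756 = 0.1176%.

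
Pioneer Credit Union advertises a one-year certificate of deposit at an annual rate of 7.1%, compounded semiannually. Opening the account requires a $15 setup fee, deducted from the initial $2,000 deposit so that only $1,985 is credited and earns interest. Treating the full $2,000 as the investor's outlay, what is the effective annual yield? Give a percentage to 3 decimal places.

6.422%

Value after one year: 1,985 × (1 + 0.071/2)^2 = 1,985 × 1.072260 = $2,128.44.
Effective yield on the $2,000 outlay: 2,128.44 / 2,000 − 1 = 0.064218 = 6.422%.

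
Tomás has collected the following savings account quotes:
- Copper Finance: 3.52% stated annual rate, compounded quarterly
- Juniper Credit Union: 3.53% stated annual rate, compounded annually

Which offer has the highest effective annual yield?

Copper Finance: (1 + 0.0352/4)^4 − 1 = 3.567%
Juniper Credit Union: compounded annually, EAR = 3.530%
The highest effective annual rate is Copper Finance at 3.567%.

Copper Finance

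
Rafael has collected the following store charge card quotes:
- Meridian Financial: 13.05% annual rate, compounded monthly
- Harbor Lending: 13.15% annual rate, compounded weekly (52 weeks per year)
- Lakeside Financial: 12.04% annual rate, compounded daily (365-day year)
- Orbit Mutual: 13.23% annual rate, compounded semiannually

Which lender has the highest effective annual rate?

Meridian Financial: (1 + 0.1305/12)^12 − 1 = 13.860%
Harbor Lending: (1 + 0.1315/52)^52 − 1 = 14.035%
Lakeside Financial: (1 + 0.1204/365)^365 − 1 = 12.793%
Orbit Mutual: (1 + 0.1323/2)^2 − 1 = 13.668%
The highest effective annual rate is Harbor Lending at 14.035%.

Harbor Lending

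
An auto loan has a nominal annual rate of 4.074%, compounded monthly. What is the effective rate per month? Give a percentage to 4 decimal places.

0.3395%

With a nominal annual rate compounded monthly, the periodic rate is the nominal rate divided by 12.
i = 0.04074 / 12 = 0.0033950 = 0.3395%.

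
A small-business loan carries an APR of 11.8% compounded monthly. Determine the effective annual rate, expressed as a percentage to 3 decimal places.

EAR = (1 + 0.118/12)^12 − 1.
= 1.124596 − 1 = 12.460%.

12.460%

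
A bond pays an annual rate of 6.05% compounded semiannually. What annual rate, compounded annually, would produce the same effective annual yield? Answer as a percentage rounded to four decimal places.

EAR = (1 + 0.0605/2)^2 − 1 = 0.061415.
Compounded annually, the equivalent nominal rate is the EAR itself: 6.1415%.

6.1415%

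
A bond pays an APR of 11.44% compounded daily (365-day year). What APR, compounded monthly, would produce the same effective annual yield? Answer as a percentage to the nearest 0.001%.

11.493%

EAR = (1 + 0.1144/365)^365 − 1 = 0.121180.
Solve (1 + r/12)^12 = 1.121180: r/12 = 1.121180^(1/12) − 1 = 0.009577, so r = 0.114929 = 11.493%.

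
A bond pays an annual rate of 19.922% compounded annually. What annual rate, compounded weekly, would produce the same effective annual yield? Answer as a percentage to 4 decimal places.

Compounded annually, EAR = nominal = 0.199220.
Solve (1 + r/52)^52 = 1.199220: r/52 = 1.199220^(1/52) − 1 = 0.003500, so r = 0.181989 = 18.1989%.

18.1989%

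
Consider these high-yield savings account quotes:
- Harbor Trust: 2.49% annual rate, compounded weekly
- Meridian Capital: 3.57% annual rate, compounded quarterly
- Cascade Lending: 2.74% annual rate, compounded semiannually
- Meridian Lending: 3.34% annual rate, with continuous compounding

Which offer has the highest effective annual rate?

Harbor Trust: (1 + 0.0249/52)^52 − 1 = 2.521%
Meridian Capital: (1 + 0.0357/4)^4 − 1 = 3.618%
Cascade Lending: (1 + 0.0274/2)^2 − 1 = 2.759%
Meridian Lending: e^0.0334 − 1 = 3.396%
The highest effective annual rate is Meridian Capital at 3.618%.

Meridian Capital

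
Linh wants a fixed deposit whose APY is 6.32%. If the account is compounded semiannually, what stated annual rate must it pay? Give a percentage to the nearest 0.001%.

6.223%

(1 + r/2)^2 − 1 = 0.0632, so 1 + r/2 = 1.0632^(1/2).
r/2 = 0.031116, so r = 0.062232 = 6.223%.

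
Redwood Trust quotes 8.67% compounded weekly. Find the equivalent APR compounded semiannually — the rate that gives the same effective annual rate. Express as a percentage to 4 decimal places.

8.8531%

EAR = (1 + 0.0867/52)^52 − 1 = 0.090491.
Solve (1 + r/2)^2 = 1.090491: r/2 = 1.090491^(1/2) − 1 = 0.044266, so r = 0.088531 = 8.8531%.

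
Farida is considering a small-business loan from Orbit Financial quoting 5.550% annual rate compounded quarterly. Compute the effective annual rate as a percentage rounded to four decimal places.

5.6666%

EAR = (1 + 0.05550/4)^4 − 1.
= 1.056666 − 1 = 5.6666%.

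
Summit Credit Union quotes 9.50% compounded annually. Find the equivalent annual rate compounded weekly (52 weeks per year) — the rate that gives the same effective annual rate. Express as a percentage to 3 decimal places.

9.083%

Compounded annually, EAR = nominal = 0.095000.
Solve (1 + r/52)^52 = 1.095000: r/52 = 1.095000^(1/52) − 1 = 0.001747, so r = 0.090834 = 9.083%.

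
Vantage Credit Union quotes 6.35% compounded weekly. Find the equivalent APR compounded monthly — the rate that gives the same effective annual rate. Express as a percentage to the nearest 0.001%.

6.363%

EAR = (1 + 0.0635/52)^52 − 1 = 0.065518.
Solve (1 + r/12)^12 = 1.065518: r/12 = 1.065518^(1/12) − 1 = 0.005302, so r = 0.063629 = 6.363%.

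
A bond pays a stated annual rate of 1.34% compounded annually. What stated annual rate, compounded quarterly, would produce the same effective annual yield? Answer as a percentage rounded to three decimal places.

Compounded annually, EAR = nominal = 0.013400.
Solve (1 + r/4)^4 = 1.013400: r/4 = 1.013400^(1/4) − 1 = 0.003333, so r = 0.013333 = 1.333%.

1.333%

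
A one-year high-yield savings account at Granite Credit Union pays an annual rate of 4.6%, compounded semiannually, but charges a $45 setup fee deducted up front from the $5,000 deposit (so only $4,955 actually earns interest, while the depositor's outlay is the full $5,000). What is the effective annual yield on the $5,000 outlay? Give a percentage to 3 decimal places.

3.711%

Value after one year: 4,955 × (1 + 0.046/2)^2 = 4,955 × 1.046529 = $5,185.55.
Effective yield on the $5,000 outlay: 5,185.55 / 5,000 − 1 = 0.037110 = 3.711%.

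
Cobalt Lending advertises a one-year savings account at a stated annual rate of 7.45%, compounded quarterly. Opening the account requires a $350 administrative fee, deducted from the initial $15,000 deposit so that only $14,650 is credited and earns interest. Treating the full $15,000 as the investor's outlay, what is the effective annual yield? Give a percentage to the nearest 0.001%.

Value after one year: 14,650 × (1 + 0.0745/4)^4 = 14,650 × 1.076607 = $15,772.30.
Effective yield on the $15,000 outlay: 15,772.30 / 15,000 − 1 = 0.051486 = 5.149%.

5.149%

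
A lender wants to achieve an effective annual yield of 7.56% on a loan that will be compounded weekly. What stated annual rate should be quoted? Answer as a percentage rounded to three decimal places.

7.293%

(1 + r/52)^52 − 1 = 0.0756, so 1 + r/52 = 1.0756^(1/52).
r/52 = 0.001402, so r = 0.072930 = 7.293%.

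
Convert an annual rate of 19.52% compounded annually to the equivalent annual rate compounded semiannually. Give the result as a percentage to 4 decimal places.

Compounded annually, EAR = nominal = 0.195200.
Solve (1 + r/2)^2 = 1.195200: r/2 = 1.195200^(1/2) − 1 = 0.093252, so r = 0.186504 = 18.6504%.

18.6504%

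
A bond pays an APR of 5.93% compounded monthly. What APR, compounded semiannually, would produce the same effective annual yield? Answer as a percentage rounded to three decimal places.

6.004%

EAR = (1 + 0.0593/12)^12 − 1 = 0.060939.
Solve (1 + r/2)^2 = 1.060939: r/2 = 1.060939^(1/2) − 1 = 0.030019, so r = 0.060037 = 6.004%.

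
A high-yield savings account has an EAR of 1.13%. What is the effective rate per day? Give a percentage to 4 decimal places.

0.0031%

The per-day rate i satisfies (1 + i)^365 = 1 + 0.0113.
i = 1.0113^(1/365) − 1 = 0.0000308 = 0.0031%.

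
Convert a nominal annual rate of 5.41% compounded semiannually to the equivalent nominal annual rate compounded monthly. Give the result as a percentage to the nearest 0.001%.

EAR = (1 + 0.0541/2)^2 − 1 = 0.054832.
Solve (1 + r/12)^12 = 1.054832: r/12 = 1.054832^(1/12) − 1 = 0.004458, so r = 0.053500 = 5.350%.

5.350%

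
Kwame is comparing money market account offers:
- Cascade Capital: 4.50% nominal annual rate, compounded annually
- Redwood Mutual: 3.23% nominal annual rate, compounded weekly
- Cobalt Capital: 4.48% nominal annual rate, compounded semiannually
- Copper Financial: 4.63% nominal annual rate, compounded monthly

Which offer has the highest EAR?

Cascade Capital: compounded annually, EAR = 4.500%
Redwood Mutual: (1 + 0.0323/52)^52 − 1 = 3.282%
Cobalt Capital: (1 + 0.0448/2)^2 − 1 = 4.530%
Copper Financial: (1 + 0.0463/12)^12 − 1 = 4.730%
The highest effective annual rate is Copper Financial at 4.730%.

Copper Financial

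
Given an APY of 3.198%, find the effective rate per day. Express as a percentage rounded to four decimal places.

0.0086%

The per-day rate i satisfies (1 + i)^365 = 1 + 0.03198.
i = 1.03198^(1/365) − 1 = 0.0000862 = 0.0086%.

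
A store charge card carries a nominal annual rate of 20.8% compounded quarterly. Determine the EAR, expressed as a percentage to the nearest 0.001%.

EAR = (1 + 0.208/4)^4 − 1.
= (1 + 0.052000)^4 − 1 = 1.224794 − 1 = 22.479%.

22.479%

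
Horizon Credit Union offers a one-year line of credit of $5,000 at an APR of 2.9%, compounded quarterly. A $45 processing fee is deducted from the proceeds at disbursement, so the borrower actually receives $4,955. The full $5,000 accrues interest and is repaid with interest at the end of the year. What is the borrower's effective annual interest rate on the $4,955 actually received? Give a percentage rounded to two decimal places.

3.87%

Amount owed after one year: 5,000 × (1 + 0.029/4)^4 = 5,000 × 1.029317 = $5,146.58.
Effective rate on net proceeds: 5,146.58 / 4,955 − 1 = 0.038665 = 3.87%.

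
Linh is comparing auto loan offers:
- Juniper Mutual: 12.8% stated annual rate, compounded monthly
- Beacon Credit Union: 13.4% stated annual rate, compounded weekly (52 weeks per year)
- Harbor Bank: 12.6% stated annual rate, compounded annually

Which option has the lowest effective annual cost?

Juniper Mutual: (1 + 0.128/12)^12 − 1 = 13.578%
Beacon Credit Union: (1 + 0.134/52)^52 − 1 = 14.320%
Harbor Bank: compounded annually, EAR = 12.600%
The lowest effective annual rate is Harbor Bank at 12.600%.

Harbor Bank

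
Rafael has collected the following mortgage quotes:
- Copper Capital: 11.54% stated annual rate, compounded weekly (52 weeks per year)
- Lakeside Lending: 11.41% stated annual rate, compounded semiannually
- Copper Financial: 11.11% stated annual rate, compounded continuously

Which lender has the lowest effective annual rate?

Lakeside Lending

Copper Capital: (1 + 0.1154/52)^52 − 1 = 12.218%
Lakeside Lending: (1 + 0.1141/2)^2 − 1 = 11.735%
Copper Financial: e^0.1111 − 1 = 11.751%
The lowest effective annual rate is Lakeside Lending at 11.735%.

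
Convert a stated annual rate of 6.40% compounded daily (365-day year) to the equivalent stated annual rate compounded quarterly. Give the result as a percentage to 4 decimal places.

EAR = (1 + 0.0640/365)^365 − 1 = 0.066086.
Solve (1 + r/4)^4 = 1.066086: r/4 = 1.066086^(1/4) − 1 = 0.016127, so r = 0.064509 = 6.4509%.

6.4509%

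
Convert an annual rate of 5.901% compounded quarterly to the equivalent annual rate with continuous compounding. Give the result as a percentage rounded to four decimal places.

EAR = (1 + 0.05901/4)^4 − 1 = 0.060329.
Equivalent continuous rate: r = ln(1 + 0.060329) = 0.058579 = 5.8579%.

5.8579%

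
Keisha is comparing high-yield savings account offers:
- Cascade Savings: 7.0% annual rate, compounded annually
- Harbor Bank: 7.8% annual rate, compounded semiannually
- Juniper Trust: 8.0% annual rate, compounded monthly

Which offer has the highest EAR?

Juniper Trust

Cascade Savings: compounded annually, EAR = 7.000%
Harbor Bank: (1 + 0.078/2)^2 − 1 = 7.952%
Juniper Trust: (1 + 0.080/12)^12 − 1 = 8.300%
The highest effective annual rate is Juniper Trust at 8.300%.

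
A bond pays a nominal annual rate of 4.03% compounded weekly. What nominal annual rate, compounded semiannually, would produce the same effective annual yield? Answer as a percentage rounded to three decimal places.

EAR = (1 + 0.0403/52)^52 − 1 = 0.041107.
Solve (1 + r/2)^2 = 1.041107: r/2 = 1.041107^(1/2) − 1 = 0.020346, so r = 0.040693 = 4.069%.

4.069%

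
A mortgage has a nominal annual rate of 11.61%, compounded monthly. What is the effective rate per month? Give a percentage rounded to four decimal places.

With a nominal annual rate compounded monthly, the periodic rate is the nominal rate divided by 12.
i = 0.1161 / 12 = 0.0096750 = 0.9675%.

0.9675%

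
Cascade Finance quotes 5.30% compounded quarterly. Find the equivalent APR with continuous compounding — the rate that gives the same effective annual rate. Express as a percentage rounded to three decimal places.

EAR = (1 + 0.0530/4)^4 − 1 = 0.054063.
Equivalent continuous rate: r = ln(1 + 0.054063) = 0.052652 = 5.265%.

5.265%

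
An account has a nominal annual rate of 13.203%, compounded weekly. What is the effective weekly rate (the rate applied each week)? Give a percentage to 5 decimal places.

0.25390%

With a nominal annual rate compounded weekly, the periodic rate is the nominal rate divided by 52.
i = 0.13203 / 52 = 0.0025390 = 0.25390%.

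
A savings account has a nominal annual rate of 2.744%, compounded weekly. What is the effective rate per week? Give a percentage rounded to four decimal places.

With a nominal annual rate compounded weekly, the periodic rate is the nominal rate divided by 52.
i = 0.02744 / 52 = 0.0005277 = 0.0528%.

0.0528%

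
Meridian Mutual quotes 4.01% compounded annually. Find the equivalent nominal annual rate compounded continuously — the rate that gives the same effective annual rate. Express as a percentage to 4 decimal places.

3.9317%

Compounded annually, EAR = nominal = 0.040100.
Equivalent continuous rate: r = ln(1 + 0.040100) = 0.039317 = 3.9317%.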